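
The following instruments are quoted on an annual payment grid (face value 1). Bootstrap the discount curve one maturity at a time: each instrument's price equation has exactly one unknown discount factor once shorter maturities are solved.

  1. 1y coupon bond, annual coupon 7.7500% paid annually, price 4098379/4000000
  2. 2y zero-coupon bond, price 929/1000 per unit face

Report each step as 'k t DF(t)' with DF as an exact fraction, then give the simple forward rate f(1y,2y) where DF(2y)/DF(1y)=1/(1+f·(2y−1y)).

step 1 [1y] bond c/1=31/400: DF=(4098379/4000000 − 31/400·(0))/(1+31/400) = 9509/10000 ≈ 0.950900
step 2 [2y] zero: DF = P = 929/1000 ≈ 0.929000

1 1 9509/10000
2 2 929/1000
f(1y,2y) = ((9509/10000)/(929/1000) − 1)/(1) = 219/9290 ≈ 2.3574%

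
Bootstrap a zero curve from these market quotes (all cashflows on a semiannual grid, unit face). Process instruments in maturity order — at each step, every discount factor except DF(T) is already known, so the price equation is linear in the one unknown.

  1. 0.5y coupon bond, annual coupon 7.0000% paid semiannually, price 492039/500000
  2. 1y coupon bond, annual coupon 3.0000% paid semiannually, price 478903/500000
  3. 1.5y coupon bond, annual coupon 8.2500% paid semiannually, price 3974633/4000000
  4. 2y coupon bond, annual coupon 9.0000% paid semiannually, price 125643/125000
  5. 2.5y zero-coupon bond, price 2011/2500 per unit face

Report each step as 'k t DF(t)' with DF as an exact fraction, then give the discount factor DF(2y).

1 1/2 2377/2500
2 1 581/625
3 3/2 4399/5000
4 2 843/1000
5 5/2 2011/2500
DF(2y) = 843/1000 ≈ 0.843000

step 1 [0.5y] bond c/2=7/200: DF=(492039/500000 − 7/200·(0))/(1+7/200) = 2377/2500 ≈ 0.950800
step 2 [1y] bond c/2=3/200: DF=(478903/500000 − 3/200·(0.950800))/(1+3/200) = 581/625 ≈ 0.929600
step 3 [1.5y] bond c/2=33/800: DF=(3974633/4000000 − 33/800·(0.950800+0.929600))/(1+33/800) = 4399/5000 ≈ 0.879800
step 4 [2y] bond c/2=9/200: DF=(125643/125000 − 9/200·(0.950800+0.929600+0.879800))/(1+9/200) = 843/1000 ≈ 0.843000
step 5 [2.5y] zero: DF = P = 2011/2500 ≈ 0.804400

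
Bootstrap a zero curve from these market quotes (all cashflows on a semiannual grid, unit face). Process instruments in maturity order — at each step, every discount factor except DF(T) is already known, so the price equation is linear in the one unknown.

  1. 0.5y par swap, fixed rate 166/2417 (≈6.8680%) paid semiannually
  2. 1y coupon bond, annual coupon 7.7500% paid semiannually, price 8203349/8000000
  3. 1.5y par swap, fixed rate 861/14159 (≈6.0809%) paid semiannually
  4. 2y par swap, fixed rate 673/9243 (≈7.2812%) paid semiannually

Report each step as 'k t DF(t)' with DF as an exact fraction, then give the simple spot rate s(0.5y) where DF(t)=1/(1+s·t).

step 1 [0.5y] swap r/2=83/2417: DF=(1 − 83/2417·(0))/(1+83/2417) = 2417/2500 ≈ 0.966800
step 2 [1y] bond c/2=31/800: DF=(8203349/8000000 − 31/800·(0.966800))/(1+31/800) = 9511/10000 ≈ 0.951100
step 3 [1.5y] swap r/2=861/28318: DF=(1 − 861/28318·(0.966800+0.951100))/(1+861/28318) = 9139/10000 ≈ 0.913900
step 4 [2y] swap r/2=673/18486: DF=(1 − 673/18486·(0.966800+0.951100+0.913900))/(1+673/18486) = 4327/5000 ≈ 0.865400

1 1/2 2417/2500
2 1 9511/10000
3 3/2 9139/10000
4 2 4327/5000
s(0.5y) = (1/(2417/2500) − 1)/(1/2) = 166/2417 ≈ 6.8680%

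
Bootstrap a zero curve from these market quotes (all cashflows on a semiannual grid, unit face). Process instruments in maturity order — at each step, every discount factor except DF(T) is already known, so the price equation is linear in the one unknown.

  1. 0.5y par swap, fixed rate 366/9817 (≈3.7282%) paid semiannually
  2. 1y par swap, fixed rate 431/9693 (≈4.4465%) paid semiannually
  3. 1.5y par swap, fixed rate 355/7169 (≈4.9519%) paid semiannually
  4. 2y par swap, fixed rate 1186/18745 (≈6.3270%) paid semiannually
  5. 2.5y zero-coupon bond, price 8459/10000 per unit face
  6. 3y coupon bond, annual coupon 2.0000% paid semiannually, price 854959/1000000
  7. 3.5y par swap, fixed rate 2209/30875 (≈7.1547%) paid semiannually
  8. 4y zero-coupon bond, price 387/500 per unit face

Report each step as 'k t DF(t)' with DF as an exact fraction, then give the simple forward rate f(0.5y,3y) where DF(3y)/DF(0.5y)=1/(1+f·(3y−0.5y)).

1 1/2 9817/10000
2 1 9569/10000
3 3/2 929/1000
4 2 4407/5000
5 5/2 8459/10000
6 3 801/1000
7 7/2 7791/10000
8 4 387/500
f(0.5y,3y) = ((9817/10000)/(801/1000) − 1)/(5/2) = 1807/20025 ≈ 9.0237%

step 1 [0.5y] swap r/2=183/9817: DF=(1 − 183/9817·(0))/(1+183/9817) = 9817/10000 ≈ 0.981700
step 2 [1y] swap r/2=431/19386: DF=(1 − 431/19386·(0.981700))/(1+431/19386) = 9569/10000 ≈ 0.956900
step 3 [1.5y] swap r/2=355/14338: DF=(1 − 355/14338·(0.981700+0.956900))/(1+355/14338) = 929/1000 ≈ 0.929000
step 4 [2y] swap r/2=593/18745: DF=(1 − 593/18745·(0.981700+0.956900+0.929000))/(1+593/18745) = 4407/5000 ≈ 0.881400
step 5 [2.5y] zero: DF = P = 8459/10000 ≈ 0.845900
step 6 [3y] bond c/2=1/100: DF=(854959/1000000 − 1/100·(0.981700+0.956900+0.929000+0.881400+0.845900))/(1+1/100) = 801/1000 ≈ 0.801000
step 7 [3.5y] swap r/2=2209/61750: DF=(1 − 2209/61750·(0.981700+0.956900+0.929000+0.881400+0.845900+0.801000))/(1+2209/61750) = 7791/10000 ≈ 0.779100
step 8 [4y] zero: DF = P = 387/500 ≈ 0.774000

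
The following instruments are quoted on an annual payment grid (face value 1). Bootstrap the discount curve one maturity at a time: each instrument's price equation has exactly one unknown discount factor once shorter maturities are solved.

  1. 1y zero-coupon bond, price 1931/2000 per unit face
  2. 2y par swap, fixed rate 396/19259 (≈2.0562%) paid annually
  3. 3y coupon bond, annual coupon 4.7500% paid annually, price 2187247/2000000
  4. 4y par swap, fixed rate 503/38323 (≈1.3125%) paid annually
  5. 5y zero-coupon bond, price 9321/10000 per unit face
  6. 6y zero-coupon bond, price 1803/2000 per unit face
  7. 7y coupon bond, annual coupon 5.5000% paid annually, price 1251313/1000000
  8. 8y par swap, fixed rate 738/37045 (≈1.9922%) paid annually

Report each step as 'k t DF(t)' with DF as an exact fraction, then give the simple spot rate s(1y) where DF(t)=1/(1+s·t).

step 1 [1y] zero: DF = P = 1931/2000 ≈ 0.965500
step 2 [2y] swap r/1=396/19259: DF=(1 − 396/19259·(0.965500))/(1+396/19259) = 2401/2500 ≈ 0.960400
step 3 [3y] bond c/1=19/400: DF=(2187247/2000000 − 19/400·(0.965500+0.960400))/(1+19/400) = 9567/10000 ≈ 0.956700
step 4 [4y] swap r/1=503/38323: DF=(1 − 503/38323·(0.965500+0.960400+0.956700))/(1+503/38323) = 9497/10000 ≈ 0.949700
step 5 [5y] zero: DF = P = 9321/10000 ≈ 0.932100
step 6 [6y] zero: DF = P = 1803/2000 ≈ 0.901500
step 7 [7y] bond c/1=11/200: DF=(1251313/1000000 − 11/200·(0.965500+0.960400+0.956700+0.949700+0.932100+0.901500))/(1+11/200) = 8907/10000 ≈ 0.890700
step 8 [8y] swap r/1=738/37045: DF=(1 − 738/37045·(0.965500+0.960400+0.956700+0.949700+0.932100+0.901500+0.890700))/(1+738/37045) = 2131/2500 ≈ 0.852400

1 1 1931/2000
2 2 2401/2500
3 3 9567/10000
4 4 9497/10000
5 5 9321/10000
6 6 1803/2000
7 7 8907/10000
8 8 2131/2500
s(1y) = (1/(1931/2000) − 1)/(1) = 69/1931 ≈ 3.5733%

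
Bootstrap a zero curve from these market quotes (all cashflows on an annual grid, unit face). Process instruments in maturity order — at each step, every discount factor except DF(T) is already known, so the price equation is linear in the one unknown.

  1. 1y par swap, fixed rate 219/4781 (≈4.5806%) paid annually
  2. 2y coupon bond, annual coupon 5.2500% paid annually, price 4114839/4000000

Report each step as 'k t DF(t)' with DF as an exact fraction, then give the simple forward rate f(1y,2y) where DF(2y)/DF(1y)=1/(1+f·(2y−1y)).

step 1 [1y] swap r/1=219/4781: DF=(1 − 219/4781·(0))/(1+219/4781) = 4781/5000 ≈ 0.956200
step 2 [2y] bond c/1=21/400: DF=(4114839/4000000 − 21/400·(0.956200))/(1+21/400) = 9297/10000 ≈ 0.929700

1 1 4781/5000
2 2 9297/10000
f(1y,2y) = ((4781/5000)/(9297/10000) − 1)/(1) = 265/9297 ≈ 2.8504%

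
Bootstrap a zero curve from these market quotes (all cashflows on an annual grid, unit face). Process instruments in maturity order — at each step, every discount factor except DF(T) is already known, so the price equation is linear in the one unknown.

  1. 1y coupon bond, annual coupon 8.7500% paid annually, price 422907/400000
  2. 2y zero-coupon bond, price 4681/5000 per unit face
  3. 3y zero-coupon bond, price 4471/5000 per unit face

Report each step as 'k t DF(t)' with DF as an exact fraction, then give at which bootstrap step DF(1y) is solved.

step 1 [1y] bond c/1=7/80: DF=(422907/400000 − 7/80·(0))/(1+7/80) = 4861/5000 ≈ 0.972200
step 2 [2y] zero: DF = P = 4681/5000 ≈ 0.936200
step 3 [3y] zero: DF = P = 4471/5000 ≈ 0.894200

1 1 4861/5000
2 2 4681/5000
3 3 4471/5000
DF(1y) is solved at step 1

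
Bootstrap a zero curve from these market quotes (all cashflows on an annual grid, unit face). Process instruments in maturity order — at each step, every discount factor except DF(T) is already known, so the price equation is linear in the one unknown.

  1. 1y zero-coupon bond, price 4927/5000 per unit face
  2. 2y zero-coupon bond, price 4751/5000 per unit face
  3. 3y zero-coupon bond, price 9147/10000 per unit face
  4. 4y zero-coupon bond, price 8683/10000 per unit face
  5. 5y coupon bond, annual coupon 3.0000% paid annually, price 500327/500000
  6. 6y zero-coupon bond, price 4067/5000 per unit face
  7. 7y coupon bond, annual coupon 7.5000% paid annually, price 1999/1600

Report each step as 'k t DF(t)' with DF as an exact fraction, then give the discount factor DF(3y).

1 1 4927/5000
2 2 4751/5000
3 3 9147/10000
4 4 8683/10000
5 5 1079/1250
6 6 4067/5000
7 7 3929/5000
DF(3y) = 9147/10000 ≈ 0.914700

step 1 [1y] zero: DF = P = 4927/5000 ≈ 0.985400
step 2 [2y] zero: DF = P = 4751/5000 ≈ 0.950200
step 3 [3y] zero: DF = P = 9147/10000 ≈ 0.914700
step 4 [4y] zero: DF = P = 8683/10000 ≈ 0.868300
step 5 [5y] bond c/1=3/100: DF=(500327/500000 − 3/100·(0.985400+0.950200+0.914700+0.868300))/(1+3/100) = 1079/1250 ≈ 0.863200
step 6 [6y] zero: DF = P = 4067/5000 ≈ 0.813400
step 7 [7y] bond c/1=3/40: DF=(1999/1600 − 3/40·(0.985400+0.950200+0.914700+0.868300+0.863200+0.813400))/(1+3/40) = 3929/5000 ≈ 0.785800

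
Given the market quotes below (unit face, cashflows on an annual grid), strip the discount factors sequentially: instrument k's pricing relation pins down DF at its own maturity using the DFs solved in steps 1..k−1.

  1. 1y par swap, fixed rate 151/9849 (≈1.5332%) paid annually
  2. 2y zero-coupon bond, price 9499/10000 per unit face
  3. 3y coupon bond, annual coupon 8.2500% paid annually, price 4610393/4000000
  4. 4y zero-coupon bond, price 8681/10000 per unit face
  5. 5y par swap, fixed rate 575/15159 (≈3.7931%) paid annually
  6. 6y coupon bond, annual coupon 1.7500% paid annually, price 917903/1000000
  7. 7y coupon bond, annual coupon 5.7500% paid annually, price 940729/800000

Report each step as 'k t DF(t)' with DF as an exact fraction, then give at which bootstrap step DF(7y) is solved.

1 1 9849/10000
2 2 9499/10000
3 3 9173/10000
4 4 8681/10000
5 5 331/400
6 6 8239/10000
7 7 8199/10000
DF(7y) is solved at step 7

step 1 [1y] swap r/1=151/9849: DF=(1 − 151/9849·(0))/(1+151/9849) = 9849/10000 ≈ 0.984900
step 2 [2y] zero: DF = P = 9499/10000 ≈ 0.949900
step 3 [3y] bond c/1=33/400: DF=(4610393/4000000 − 33/400·(0.984900+0.949900))/(1+33/400) = 9173/10000 ≈ 0.917300
step 4 [4y] zero: DF = P = 8681/10000 ≈ 0.868100
step 5 [5y] swap r/1=575/15159: DF=(1 − 575/15159·(0.984900+0.949900+0.917300+0.868100))/(1+575/15159) = 331/400 ≈ 0.827500
step 6 [6y] bond c/1=7/400: DF=(917903/1000000 − 7/400·(0.984900+0.949900+0.917300+0.868100+0.827500))/(1+7/400) = 8239/10000 ≈ 0.823900
step 7 [7y] bond c/1=23/400: DF=(940729/800000 − 23/400·(0.984900+0.949900+0.917300+0.868100+0.827500+0.823900))/(1+23/400) = 8199/10000 ≈ 0.819900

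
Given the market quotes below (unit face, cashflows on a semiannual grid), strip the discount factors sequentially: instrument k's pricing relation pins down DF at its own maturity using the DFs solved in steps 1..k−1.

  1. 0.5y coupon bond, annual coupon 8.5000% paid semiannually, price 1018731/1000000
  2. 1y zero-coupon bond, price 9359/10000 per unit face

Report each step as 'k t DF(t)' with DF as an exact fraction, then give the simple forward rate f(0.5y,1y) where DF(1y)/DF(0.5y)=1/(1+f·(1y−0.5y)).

1 1/2 2443/2500
2 1 9359/10000
f(0.5y,1y) = ((2443/2500)/(9359/10000) − 1)/(1/2) = 118/1337 ≈ 8.8257%

step 1 [0.5y] bond c/2=17/400: DF=(1018731/1000000 − 17/400·(0))/(1+17/400) = 2443/2500 ≈ 0.977200
step 2 [1y] zero: DF = P = 9359/10000 ≈ 0.935900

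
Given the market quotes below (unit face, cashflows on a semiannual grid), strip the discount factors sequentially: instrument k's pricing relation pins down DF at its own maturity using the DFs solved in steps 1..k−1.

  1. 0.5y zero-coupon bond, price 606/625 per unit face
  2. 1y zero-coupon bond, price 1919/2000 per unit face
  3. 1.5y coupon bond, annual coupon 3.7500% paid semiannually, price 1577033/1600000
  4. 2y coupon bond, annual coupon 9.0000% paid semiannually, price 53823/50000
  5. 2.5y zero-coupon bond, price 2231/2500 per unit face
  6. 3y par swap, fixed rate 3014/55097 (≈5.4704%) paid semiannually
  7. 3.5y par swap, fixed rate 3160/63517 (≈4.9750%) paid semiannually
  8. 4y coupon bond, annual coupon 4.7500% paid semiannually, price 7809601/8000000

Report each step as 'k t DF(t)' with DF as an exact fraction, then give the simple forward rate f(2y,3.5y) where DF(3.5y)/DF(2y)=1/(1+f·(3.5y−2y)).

step 1 [0.5y] zero: DF = P = 606/625 ≈ 0.969600
step 2 [1y] zero: DF = P = 1919/2000 ≈ 0.959500
step 3 [1.5y] bond c/2=3/160: DF=(1577033/1600000 − 3/160·(0.969600+0.959500))/(1+3/160) = 233/250 ≈ 0.932000
step 4 [2y] bond c/2=9/200: DF=(53823/50000 − 9/200·(0.969600+0.959500+0.932000))/(1+9/200) = 9069/10000 ≈ 0.906900
step 5 [2.5y] zero: DF = P = 2231/2500 ≈ 0.892400
step 6 [3y] swap r/2=1507/55097: DF=(1 − 1507/55097·(0.969600+0.959500+0.932000+0.906900+0.892400))/(1+1507/55097) = 8493/10000 ≈ 0.849300
step 7 [3.5y] swap r/2=1580/63517: DF=(1 − 1580/63517·(0.969600+0.959500+0.932000+0.906900+0.892400+0.849300))/(1+1580/63517) = 421/500 ≈ 0.842000
step 8 [4y] bond c/2=19/800: DF=(7809601/8000000 − 19/800·(0.969600+0.959500+0.932000+0.906900+0.892400+0.849300+0.842000))/(1+19/800) = 4031/5000 ≈ 0.806200

1 1/2 606/625
2 1 1919/2000
3 3/2 233/250
4 2 9069/10000
5 5/2 2231/2500
6 3 8493/10000
7 7/2 421/500
8 4 4031/5000
f(2y,3.5y) = ((9069/10000)/(421/500) − 1)/(3/2) = 649/12630 ≈ 5.1386%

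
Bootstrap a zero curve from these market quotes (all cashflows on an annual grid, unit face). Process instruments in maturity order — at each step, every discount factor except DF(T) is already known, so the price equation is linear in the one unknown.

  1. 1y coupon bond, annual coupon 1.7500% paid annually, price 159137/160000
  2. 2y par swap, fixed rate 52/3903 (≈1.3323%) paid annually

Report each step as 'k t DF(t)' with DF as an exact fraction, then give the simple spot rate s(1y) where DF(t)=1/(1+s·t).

step 1 [1y] bond c/1=7/400: DF=(159137/160000 − 7/400·(0))/(1+7/400) = 391/400 ≈ 0.977500
step 2 [2y] swap r/1=52/3903: DF=(1 − 52/3903·(0.977500))/(1+52/3903) = 487/500 ≈ 0.974000

1 1 391/400
2 2 487/500
s(1y) = (1/(391/400) − 1)/(1) = 9/391 ≈ 2.3018%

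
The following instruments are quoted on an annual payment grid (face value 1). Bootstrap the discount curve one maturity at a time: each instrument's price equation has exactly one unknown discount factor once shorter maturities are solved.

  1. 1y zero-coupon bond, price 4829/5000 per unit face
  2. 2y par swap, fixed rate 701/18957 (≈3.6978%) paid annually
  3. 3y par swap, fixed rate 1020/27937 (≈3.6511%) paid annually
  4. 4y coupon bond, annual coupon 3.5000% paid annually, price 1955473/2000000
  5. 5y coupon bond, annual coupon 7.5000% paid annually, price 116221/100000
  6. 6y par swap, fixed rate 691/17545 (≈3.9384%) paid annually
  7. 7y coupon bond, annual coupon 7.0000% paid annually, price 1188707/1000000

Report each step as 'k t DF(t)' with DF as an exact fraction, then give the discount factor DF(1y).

1 1 4829/5000
2 2 9299/10000
3 3 449/500
4 4 4251/5000
5 5 8269/10000
6 6 7927/10000
7 7 3833/5000
DF(1y) = 4829/5000 ≈ 0.965800

step 1 [1y] zero: DF = P = 4829/5000 ≈ 0.965800
step 2 [2y] swap r/1=701/18957: DF=(1 − 701/18957·(0.965800))/(1+701/18957) = 9299/10000 ≈ 0.929900
step 3 [3y] swap r/1=1020/27937: DF=(1 − 1020/27937·(0.965800+0.929900))/(1+1020/27937) = 449/500 ≈ 0.898000
step 4 [4y] bond c/1=7/200: DF=(1955473/2000000 − 7/200·(0.965800+0.929900+0.898000))/(1+7/200) = 4251/5000 ≈ 0.850200
step 5 [5y] bond c/1=3/40: DF=(116221/100000 − 3/40·(0.965800+0.929900+0.898000+0.850200))/(1+3/40) = 8269/10000 ≈ 0.826900
step 6 [6y] swap r/1=691/17545: DF=(1 − 691/17545·(0.965800+0.929900+0.898000+0.850200+0.826900))/(1+691/17545) = 7927/10000 ≈ 0.792700
step 7 [7y] bond c/1=7/100: DF=(1188707/1000000 − 7/100·(0.965800+0.929900+0.898000+0.850200+0.826900+0.792700))/(1+7/100) = 3833/5000 ≈ 0.766600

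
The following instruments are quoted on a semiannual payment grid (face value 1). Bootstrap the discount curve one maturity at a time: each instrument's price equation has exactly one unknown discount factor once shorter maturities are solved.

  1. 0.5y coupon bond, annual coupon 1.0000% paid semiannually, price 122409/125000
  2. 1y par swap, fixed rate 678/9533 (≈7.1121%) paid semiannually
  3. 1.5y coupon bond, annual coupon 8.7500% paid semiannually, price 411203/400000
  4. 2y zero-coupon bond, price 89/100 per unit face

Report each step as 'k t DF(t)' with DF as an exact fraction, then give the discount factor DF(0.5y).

1 1/2 609/625
2 1 4661/5000
3 3/2 181/200
4 2 89/100
DF(0.5y) = 609/625 ≈ 0.974400

step 1 [0.5y] bond c/2=1/200: DF=(122409/125000 − 1/200·(0))/(1+1/200) = 609/625 ≈ 0.974400
step 2 [1y] swap r/2=339/9533: DF=(1 − 339/9533·(0.974400))/(1+339/9533) = 4661/5000 ≈ 0.932200
step 3 [1.5y] bond c/2=7/160: DF=(411203/400000 − 7/160·(0.974400+0.932200))/(1+7/160) = 181/200 ≈ 0.905000
step 4 [2y] zero: DF = P = 89/100 ≈ 0.890000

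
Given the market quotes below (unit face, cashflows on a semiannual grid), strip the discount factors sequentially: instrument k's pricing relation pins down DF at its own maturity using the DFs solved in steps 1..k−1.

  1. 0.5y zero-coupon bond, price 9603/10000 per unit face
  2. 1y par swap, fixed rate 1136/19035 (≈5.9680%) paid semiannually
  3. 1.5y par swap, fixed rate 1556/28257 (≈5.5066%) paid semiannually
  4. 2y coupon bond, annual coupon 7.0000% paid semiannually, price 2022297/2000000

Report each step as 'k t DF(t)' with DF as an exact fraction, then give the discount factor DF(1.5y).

step 1 [0.5y] zero: DF = P = 9603/10000 ≈ 0.960300
step 2 [1y] swap r/2=568/19035: DF=(1 − 568/19035·(0.960300))/(1+568/19035) = 1179/1250 ≈ 0.943200
step 3 [1.5y] swap r/2=778/28257: DF=(1 − 778/28257·(0.960300+0.943200))/(1+778/28257) = 4611/5000 ≈ 0.922200
step 4 [2y] bond c/2=7/200: DF=(2022297/2000000 − 7/200·(0.960300+0.943200+0.922200))/(1+7/200) = 4407/5000 ≈ 0.881400

1 1/2 9603/10000
2 1 1179/1250
3 3/2 4611/5000
4 2 4407/5000
DF(1.5y) = 4611/5000 ≈ 0.922200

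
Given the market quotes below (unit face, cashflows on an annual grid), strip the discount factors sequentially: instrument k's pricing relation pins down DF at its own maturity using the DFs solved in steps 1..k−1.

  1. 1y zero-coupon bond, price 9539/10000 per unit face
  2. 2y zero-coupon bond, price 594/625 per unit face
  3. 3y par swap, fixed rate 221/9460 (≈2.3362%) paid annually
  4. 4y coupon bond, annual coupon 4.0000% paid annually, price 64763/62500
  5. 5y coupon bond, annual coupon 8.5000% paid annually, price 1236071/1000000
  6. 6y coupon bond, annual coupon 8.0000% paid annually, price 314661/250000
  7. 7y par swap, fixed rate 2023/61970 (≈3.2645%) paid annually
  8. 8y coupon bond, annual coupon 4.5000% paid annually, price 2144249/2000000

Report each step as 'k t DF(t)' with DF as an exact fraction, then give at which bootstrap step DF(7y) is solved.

1 1 9539/10000
2 2 594/625
3 3 9337/10000
4 4 1109/1250
5 5 4237/5000
6 6 8267/10000
7 7 7977/10000
8 8 7591/10000
DF(7y) is solved at step 7

step 1 [1y] zero: DF = P = 9539/10000 ≈ 0.953900
step 2 [2y] zero: DF = P = 594/625 ≈ 0.950400
step 3 [3y] swap r/1=221/9460: DF=(1 − 221/9460·(0.953900+0.950400))/(1+221/9460) = 9337/10000 ≈ 0.933700
step 4 [4y] bond c/1=1/25: DF=(64763/62500 − 1/25·(0.953900+0.950400+0.933700))/(1+1/25) = 1109/1250 ≈ 0.887200
step 5 [5y] bond c/1=17/200: DF=(1236071/1000000 − 17/200·(0.953900+0.950400+0.933700+0.887200))/(1+17/200) = 4237/5000 ≈ 0.847400
step 6 [6y] bond c/1=2/25: DF=(314661/250000 − 2/25·(0.953900+0.950400+0.933700+0.887200+0.847400))/(1+2/25) = 8267/10000 ≈ 0.826700
step 7 [7y] swap r/1=2023/61970: DF=(1 − 2023/61970·(0.953900+0.950400+0.933700+0.887200+0.847400+0.826700))/(1+2023/61970) = 7977/10000 ≈ 0.797700
step 8 [8y] bond c/1=9/200: DF=(2144249/2000000 − 9/200·(0.953900+0.950400+0.933700+0.887200+0.847400+0.826700+0.797700))/(1+9/200) = 7591/10000 ≈ 0.759100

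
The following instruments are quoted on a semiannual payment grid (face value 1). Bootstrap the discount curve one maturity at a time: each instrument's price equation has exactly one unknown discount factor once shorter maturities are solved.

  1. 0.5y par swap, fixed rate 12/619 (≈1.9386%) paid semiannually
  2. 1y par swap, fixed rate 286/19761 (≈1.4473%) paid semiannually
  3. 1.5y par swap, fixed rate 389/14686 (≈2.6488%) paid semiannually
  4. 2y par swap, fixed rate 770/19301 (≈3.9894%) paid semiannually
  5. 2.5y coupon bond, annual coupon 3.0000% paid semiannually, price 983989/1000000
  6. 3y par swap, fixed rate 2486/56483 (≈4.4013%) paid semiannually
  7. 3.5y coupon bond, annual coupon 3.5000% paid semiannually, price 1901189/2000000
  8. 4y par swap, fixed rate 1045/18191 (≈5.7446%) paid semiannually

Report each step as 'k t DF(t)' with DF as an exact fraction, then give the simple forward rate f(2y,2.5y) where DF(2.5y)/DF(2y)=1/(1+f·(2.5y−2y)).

1 1/2 619/625
2 1 9857/10000
3 3/2 9611/10000
4 2 923/1000
5 5/2 2281/2500
6 3 8757/10000
7 7/2 8371/10000
8 4 791/1000
f(2y,2.5y) = ((923/1000)/(2281/2500) − 1)/(1/2) = 53/2281 ≈ 2.3235%

step 1 [0.5y] swap r/2=6/619: DF=(1 − 6/619·(0))/(1+6/619) = 619/625 ≈ 0.990400
step 2 [1y] swap r/2=143/19761: DF=(1 − 143/19761·(0.990400))/(1+143/19761) = 9857/10000 ≈ 0.985700
step 3 [1.5y] swap r/2=389/29372: DF=(1 − 389/29372·(0.990400+0.985700))/(1+389/29372) = 9611/10000 ≈ 0.961100
step 4 [2y] swap r/2=385/19301: DF=(1 − 385/19301·(0.990400+0.985700+0.961100))/(1+385/19301) = 923/1000 ≈ 0.923000
step 5 [2.5y] bond c/2=3/200: DF=(983989/1000000 − 3/200·(0.990400+0.985700+0.961100+0.923000))/(1+3/200) = 2281/2500 ≈ 0.912400
step 6 [3y] swap r/2=1243/56483: DF=(1 − 1243/56483·(0.990400+0.985700+0.961100+0.923000+0.912400))/(1+1243/56483) = 8757/10000 ≈ 0.875700
step 7 [3.5y] bond c/2=7/400: DF=(1901189/2000000 − 7/400·(0.990400+0.985700+0.961100+0.923000+0.912400+0.875700))/(1+7/400) = 8371/10000 ≈ 0.837100
step 8 [4y] swap r/2=1045/36382: DF=(1 − 1045/36382·(0.990400+0.985700+0.961100+0.923000+0.912400+0.875700+0.837100))/(1+1045/36382) = 791/1000 ≈ 0.791000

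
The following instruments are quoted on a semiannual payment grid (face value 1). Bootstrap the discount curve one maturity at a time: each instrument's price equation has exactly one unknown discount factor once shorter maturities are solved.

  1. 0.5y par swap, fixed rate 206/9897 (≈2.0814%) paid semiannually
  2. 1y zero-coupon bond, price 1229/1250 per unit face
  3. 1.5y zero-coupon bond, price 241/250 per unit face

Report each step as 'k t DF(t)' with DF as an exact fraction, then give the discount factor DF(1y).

1 1/2 9897/10000
2 1 1229/1250
3 3/2 241/250
DF(1y) = 1229/1250 ≈ 0.983200

step 1 [0.5y] swap r/2=103/9897: DF=(1 − 103/9897·(0))/(1+103/9897) = 9897/10000 ≈ 0.989700
step 2 [1y] zero: DF = P = 1229/1250 ≈ 0.983200
step 3 [1.5y] zero: DF = P = 241/250 ≈ 0.964000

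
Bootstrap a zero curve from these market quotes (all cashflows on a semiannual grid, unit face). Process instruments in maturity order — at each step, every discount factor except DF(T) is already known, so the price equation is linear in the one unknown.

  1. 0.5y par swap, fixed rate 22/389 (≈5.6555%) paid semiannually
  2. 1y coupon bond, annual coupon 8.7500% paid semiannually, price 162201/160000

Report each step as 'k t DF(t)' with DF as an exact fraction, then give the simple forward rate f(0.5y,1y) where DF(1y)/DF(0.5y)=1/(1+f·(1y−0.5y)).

1 1/2 389/400
2 1 1861/2000
f(0.5y,1y) = ((389/400)/(1861/2000) − 1)/(1/2) = 168/1861 ≈ 9.0274%

step 1 [0.5y] swap r/2=11/389: DF=(1 − 11/389·(0))/(1+11/389) = 389/400 ≈ 0.972500
step 2 [1y] bond c/2=7/160: DF=(162201/160000 − 7/160·(0.972500))/(1+7/160) = 1861/2000 ≈ 0.930500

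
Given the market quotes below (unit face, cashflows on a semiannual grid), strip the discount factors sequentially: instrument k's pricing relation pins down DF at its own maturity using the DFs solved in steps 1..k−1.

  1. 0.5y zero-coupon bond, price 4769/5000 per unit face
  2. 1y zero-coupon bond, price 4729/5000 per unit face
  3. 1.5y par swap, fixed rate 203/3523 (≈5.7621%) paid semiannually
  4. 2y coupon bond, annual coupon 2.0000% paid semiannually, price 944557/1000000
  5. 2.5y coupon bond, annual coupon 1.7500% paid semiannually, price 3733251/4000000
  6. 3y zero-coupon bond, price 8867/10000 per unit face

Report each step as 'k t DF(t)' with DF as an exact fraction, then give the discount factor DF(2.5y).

1 1/2 4769/5000
2 1 4729/5000
3 3/2 2297/2500
4 2 9073/10000
5 5/2 8929/10000
6 3 8867/10000
DF(2.5y) = 8929/10000 ≈ 0.892900

step 1 [0.5y] zero: DF = P = 4769/5000 ≈ 0.953800
step 2 [1y] zero: DF = P = 4729/5000 ≈ 0.945800
step 3 [1.5y] swap r/2=203/7046: DF=(1 − 203/7046·(0.953800+0.945800))/(1+203/7046) = 2297/2500 ≈ 0.918800
step 4 [2y] bond c/2=1/100: DF=(944557/1000000 − 1/100·(0.953800+0.945800+0.918800))/(1+1/100) = 9073/10000 ≈ 0.907300
step 5 [2.5y] bond c/2=7/800: DF=(3733251/4000000 − 7/800·(0.953800+0.945800+0.918800+0.907300))/(1+7/800) = 8929/10000 ≈ 0.892900
step 6 [3y] zero: DF = P = 8867/10000 ≈ 0.886700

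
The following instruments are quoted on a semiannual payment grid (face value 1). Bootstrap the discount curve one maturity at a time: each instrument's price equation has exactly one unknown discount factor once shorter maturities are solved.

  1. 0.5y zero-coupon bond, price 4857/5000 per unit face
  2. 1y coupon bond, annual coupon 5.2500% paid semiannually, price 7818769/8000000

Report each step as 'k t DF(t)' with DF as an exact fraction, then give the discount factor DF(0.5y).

1 1/2 4857/5000
2 1 371/400
DF(0.5y) = 4857/5000 ≈ 0.971400

step 1 [0.5y] zero: DF = P = 4857/5000 ≈ 0.971400
step 2 [1y] bond c/2=21/800: DF=(7818769/8000000 − 21/800·(0.971400))/(1+21/800) = 371/400 ≈ 0.927500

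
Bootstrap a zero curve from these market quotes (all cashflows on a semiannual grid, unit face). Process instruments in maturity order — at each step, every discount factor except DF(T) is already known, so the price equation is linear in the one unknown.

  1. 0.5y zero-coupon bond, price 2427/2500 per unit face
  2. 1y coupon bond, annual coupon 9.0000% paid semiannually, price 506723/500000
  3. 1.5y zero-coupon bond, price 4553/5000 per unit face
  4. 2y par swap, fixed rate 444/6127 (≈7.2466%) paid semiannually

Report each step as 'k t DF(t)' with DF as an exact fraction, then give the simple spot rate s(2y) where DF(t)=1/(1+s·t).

step 1 [0.5y] zero: DF = P = 2427/2500 ≈ 0.970800
step 2 [1y] bond c/2=9/200: DF=(506723/500000 − 9/200·(0.970800))/(1+9/200) = 116/125 ≈ 0.928000
step 3 [1.5y] zero: DF = P = 4553/5000 ≈ 0.910600
step 4 [2y] swap r/2=222/6127: DF=(1 − 222/6127·(0.970800+0.928000+0.910600))/(1+222/6127) = 2167/2500 ≈ 0.866800

1 1/2 2427/2500
2 1 116/125
3 3/2 4553/5000
4 2 2167/2500
s(2y) = (1/(2167/2500) − 1)/(2) = 333/4334 ≈ 7.6834%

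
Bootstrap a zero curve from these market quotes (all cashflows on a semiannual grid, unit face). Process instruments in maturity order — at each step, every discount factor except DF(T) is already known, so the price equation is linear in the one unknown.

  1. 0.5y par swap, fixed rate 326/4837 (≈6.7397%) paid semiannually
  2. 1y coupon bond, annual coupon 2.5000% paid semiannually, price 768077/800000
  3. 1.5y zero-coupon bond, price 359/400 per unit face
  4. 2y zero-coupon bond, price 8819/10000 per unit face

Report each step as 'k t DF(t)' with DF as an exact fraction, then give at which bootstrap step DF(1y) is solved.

1 1/2 4837/5000
2 1 9363/10000
3 3/2 359/400
4 2 8819/10000
DF(1y) is solved at step 2

step 1 [0.5y] swap r/2=163/4837: DF=(1 − 163/4837·(0))/(1+163/4837) = 4837/5000 ≈ 0.967400
step 2 [1y] bond c/2=1/80: DF=(768077/800000 − 1/80·(0.967400))/(1+1/80) = 9363/10000 ≈ 0.936300
step 3 [1.5y] zero: DF = P = 359/400 ≈ 0.897500
step 4 [2y] zero: DF = P = 8819/10000 ≈ 0.881900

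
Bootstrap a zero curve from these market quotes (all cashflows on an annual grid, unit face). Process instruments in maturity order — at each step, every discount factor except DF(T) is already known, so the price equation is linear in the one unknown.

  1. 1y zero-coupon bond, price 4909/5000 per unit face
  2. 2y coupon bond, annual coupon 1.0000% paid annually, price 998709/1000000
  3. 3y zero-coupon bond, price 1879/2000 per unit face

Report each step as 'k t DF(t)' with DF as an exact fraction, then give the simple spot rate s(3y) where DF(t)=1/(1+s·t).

step 1 [1y] zero: DF = P = 4909/5000 ≈ 0.981800
step 2 [2y] bond c/1=1/100: DF=(998709/1000000 − 1/100·(0.981800))/(1+1/100) = 9791/10000 ≈ 0.979100
step 3 [3y] zero: DF = P = 1879/2000 ≈ 0.939500

1 1 4909/5000
2 2 9791/10000
3 3 1879/2000
s(3y) = (1/(1879/2000) − 1)/(3) = 121/5637 ≈ 2.1465%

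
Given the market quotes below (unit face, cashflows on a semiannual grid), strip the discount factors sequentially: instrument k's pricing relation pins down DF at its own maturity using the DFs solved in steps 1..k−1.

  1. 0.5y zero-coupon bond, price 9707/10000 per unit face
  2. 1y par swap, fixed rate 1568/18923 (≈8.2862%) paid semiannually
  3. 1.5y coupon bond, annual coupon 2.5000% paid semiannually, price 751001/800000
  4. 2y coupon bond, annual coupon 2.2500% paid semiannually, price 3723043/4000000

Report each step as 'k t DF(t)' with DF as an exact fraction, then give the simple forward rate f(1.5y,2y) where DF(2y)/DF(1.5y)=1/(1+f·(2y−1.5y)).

step 1 [0.5y] zero: DF = P = 9707/10000 ≈ 0.970700
step 2 [1y] swap r/2=784/18923: DF=(1 − 784/18923·(0.970700))/(1+784/18923) = 576/625 ≈ 0.921600
step 3 [1.5y] bond c/2=1/80: DF=(751001/800000 − 1/80·(0.970700+0.921600))/(1+1/80) = 4519/5000 ≈ 0.903800
step 4 [2y] bond c/2=9/800: DF=(3723043/4000000 − 9/800·(0.970700+0.921600+0.903800))/(1+9/800) = 8893/10000 ≈ 0.889300

1 1/2 9707/10000
2 1 576/625
3 3/2 4519/5000
4 2 8893/10000
f(1.5y,2y) = ((4519/5000)/(8893/10000) − 1)/(1/2) = 290/8893 ≈ 3.2610%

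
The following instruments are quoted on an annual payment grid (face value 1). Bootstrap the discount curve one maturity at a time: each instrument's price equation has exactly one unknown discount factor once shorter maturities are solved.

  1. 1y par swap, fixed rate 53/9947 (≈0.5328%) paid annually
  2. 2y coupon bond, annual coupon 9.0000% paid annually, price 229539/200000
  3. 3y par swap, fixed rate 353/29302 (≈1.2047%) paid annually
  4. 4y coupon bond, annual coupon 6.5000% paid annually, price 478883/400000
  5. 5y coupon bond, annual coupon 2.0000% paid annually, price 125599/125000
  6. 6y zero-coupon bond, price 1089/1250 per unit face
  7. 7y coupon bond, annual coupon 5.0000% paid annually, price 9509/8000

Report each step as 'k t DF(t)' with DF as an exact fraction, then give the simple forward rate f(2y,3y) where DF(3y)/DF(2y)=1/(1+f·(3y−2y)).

1 1 9947/10000
2 2 2427/2500
3 3 9647/10000
4 4 9453/10000
5 5 9091/10000
6 6 1089/1250
7 7 8627/10000
f(2y,3y) = ((2427/2500)/(9647/10000) − 1)/(1) = 61/9647 ≈ 0.6323%

step 1 [1y] swap r/1=53/9947: DF=(1 − 53/9947·(0))/(1+53/9947) = 9947/10000 ≈ 0.994700
step 2 [2y] bond c/1=9/100: DF=(229539/200000 − 9/100·(0.994700))/(1+9/100) = 2427/2500 ≈ 0.970800
step 3 [3y] swap r/1=353/29302: DF=(1 − 353/29302·(0.994700+0.970800))/(1+353/29302) = 9647/10000 ≈ 0.964700
step 4 [4y] bond c/1=13/200: DF=(478883/400000 − 13/200·(0.994700+0.970800+0.964700))/(1+13/200) = 9453/10000 ≈ 0.945300
step 5 [5y] bond c/1=1/50: DF=(125599/125000 − 1/50·(0.994700+0.970800+0.964700+0.945300))/(1+1/50) = 9091/10000 ≈ 0.909100
step 6 [6y] zero: DF = P = 1089/1250 ≈ 0.871200
step 7 [7y] bond c/1=1/20: DF=(9509/8000 − 1/20·(0.994700+0.970800+0.964700+0.945300+0.909100+0.871200))/(1+1/20) = 8627/10000 ≈ 0.862700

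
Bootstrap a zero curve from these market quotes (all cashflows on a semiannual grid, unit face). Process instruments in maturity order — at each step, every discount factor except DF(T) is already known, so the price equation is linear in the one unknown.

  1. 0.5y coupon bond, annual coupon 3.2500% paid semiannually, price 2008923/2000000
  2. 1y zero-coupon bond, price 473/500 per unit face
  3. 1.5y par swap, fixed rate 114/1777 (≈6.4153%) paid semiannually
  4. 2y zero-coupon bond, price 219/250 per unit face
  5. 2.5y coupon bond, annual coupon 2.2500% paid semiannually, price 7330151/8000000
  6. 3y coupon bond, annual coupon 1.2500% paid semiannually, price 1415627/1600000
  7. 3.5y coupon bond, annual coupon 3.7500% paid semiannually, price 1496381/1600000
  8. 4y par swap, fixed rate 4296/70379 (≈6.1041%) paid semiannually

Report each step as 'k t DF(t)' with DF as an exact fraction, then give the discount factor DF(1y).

1 1/2 2471/2500
2 1 473/500
3 3/2 568/625
4 2 219/250
5 5/2 8647/10000
6 3 2127/2500
7 7/2 409/500
8 4 1963/2500
DF(1y) = 473/500 ≈ 0.946000

step 1 [0.5y] bond c/2=13/800: DF=(2008923/2000000 − 13/800·(0))/(1+13/800) = 2471/2500 ≈ 0.988400
step 2 [1y] zero: DF = P = 473/500 ≈ 0.946000
step 3 [1.5y] swap r/2=57/1777: DF=(1 − 57/1777·(0.988400+0.946000))/(1+57/1777) = 568/625 ≈ 0.908800
step 4 [2y] zero: DF = P = 219/250 ≈ 0.876000
step 5 [2.5y] bond c/2=9/800: DF=(7330151/8000000 − 9/800·(0.988400+0.946000+0.908800+0.876000))/(1+9/800) = 8647/10000 ≈ 0.864700
step 6 [3y] bond c/2=1/160: DF=(1415627/1600000 − 1/160·(0.988400+0.946000+0.908800+0.876000+0.864700))/(1+1/160) = 2127/2500 ≈ 0.850800
step 7 [3.5y] bond c/2=3/160: DF=(1496381/1600000 − 3/160·(0.988400+0.946000+0.908800+0.876000+0.864700+0.850800))/(1+3/160) = 409/500 ≈ 0.818000
step 8 [4y] swap r/2=2148/70379: DF=(1 − 2148/70379·(0.988400+0.946000+0.908800+0.876000+0.864700+0.850800+0.818000))/(1+2148/70379) = 1963/2500 ≈ 0.785200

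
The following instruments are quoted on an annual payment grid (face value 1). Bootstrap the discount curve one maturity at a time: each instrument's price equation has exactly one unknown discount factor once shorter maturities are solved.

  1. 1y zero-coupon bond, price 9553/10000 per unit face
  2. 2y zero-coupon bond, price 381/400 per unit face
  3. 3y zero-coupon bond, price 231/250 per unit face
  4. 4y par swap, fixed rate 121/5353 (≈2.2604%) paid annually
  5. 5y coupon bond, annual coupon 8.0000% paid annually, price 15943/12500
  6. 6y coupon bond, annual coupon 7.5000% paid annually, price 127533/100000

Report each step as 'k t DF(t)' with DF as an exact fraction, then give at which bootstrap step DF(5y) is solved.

1 1 9553/10000
2 2 381/400
3 3 231/250
4 4 9153/10000
5 5 4517/5000
6 6 8619/10000
DF(5y) is solved at step 5

step 1 [1y] zero: DF = P = 9553/10000 ≈ 0.955300
step 2 [2y] zero: DF = P = 381/400 ≈ 0.952500
step 3 [3y] zero: DF = P = 231/250 ≈ 0.924000
step 4 [4y] swap r/1=121/5353: DF=(1 − 121/5353·(0.955300+0.952500+0.924000))/(1+121/5353) = 9153/10000 ≈ 0.915300
step 5 [5y] bond c/1=2/25: DF=(15943/12500 − 2/25·(0.955300+0.952500+0.924000+0.915300))/(1+2/25) = 4517/5000 ≈ 0.903400
step 6 [6y] bond c/1=3/40: DF=(127533/100000 − 3/40·(0.955300+0.952500+0.924000+0.915300+0.903400))/(1+3/40) = 8619/10000 ≈ 0.861900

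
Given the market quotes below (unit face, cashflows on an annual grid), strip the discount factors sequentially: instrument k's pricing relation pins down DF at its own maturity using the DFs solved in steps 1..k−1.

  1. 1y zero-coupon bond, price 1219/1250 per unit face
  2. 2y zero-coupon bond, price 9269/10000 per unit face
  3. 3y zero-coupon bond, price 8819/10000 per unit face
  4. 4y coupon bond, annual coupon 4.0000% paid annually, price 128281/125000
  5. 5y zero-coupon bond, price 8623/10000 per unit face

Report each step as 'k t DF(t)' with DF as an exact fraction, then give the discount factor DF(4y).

1 1 1219/1250
2 2 9269/10000
3 3 8819/10000
4 4 8797/10000
5 5 8623/10000
DF(4y) = 8797/10000 ≈ 0.879700

step 1 [1y] zero: DF = P = 1219/1250 ≈ 0.975200
step 2 [2y] zero: DF = P = 9269/10000 ≈ 0.926900
step 3 [3y] zero: DF = P = 8819/10000 ≈ 0.881900
step 4 [4y] bond c/1=1/25: DF=(128281/125000 − 1/25·(0.975200+0.926900+0.881900))/(1+1/25) = 8797/10000 ≈ 0.879700
step 5 [5y] zero: DF = P = 8623/10000 ≈ 0.862300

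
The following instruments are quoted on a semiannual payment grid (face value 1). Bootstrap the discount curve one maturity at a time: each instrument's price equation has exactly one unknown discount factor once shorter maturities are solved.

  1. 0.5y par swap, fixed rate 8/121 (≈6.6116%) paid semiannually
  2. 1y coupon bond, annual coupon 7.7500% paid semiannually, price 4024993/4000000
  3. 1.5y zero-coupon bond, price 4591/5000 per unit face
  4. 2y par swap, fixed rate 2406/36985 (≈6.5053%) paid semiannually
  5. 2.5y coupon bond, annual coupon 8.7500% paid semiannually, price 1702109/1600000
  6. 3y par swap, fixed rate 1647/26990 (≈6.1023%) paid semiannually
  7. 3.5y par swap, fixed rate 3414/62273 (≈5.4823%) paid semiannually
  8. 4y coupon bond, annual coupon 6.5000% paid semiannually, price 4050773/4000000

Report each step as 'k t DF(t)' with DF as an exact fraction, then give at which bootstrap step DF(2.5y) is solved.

step 1 [0.5y] swap r/2=4/121: DF=(1 − 4/121·(0))/(1+4/121) = 121/125 ≈ 0.968000
step 2 [1y] bond c/2=31/800: DF=(4024993/4000000 − 31/800·(0.968000))/(1+31/800) = 4663/5000 ≈ 0.932600
step 3 [1.5y] zero: DF = P = 4591/5000 ≈ 0.918200
step 4 [2y] swap r/2=1203/36985: DF=(1 − 1203/36985·(0.968000+0.932600+0.918200))/(1+1203/36985) = 8797/10000 ≈ 0.879700
step 5 [2.5y] bond c/2=7/160: DF=(1702109/1600000 − 7/160·(0.968000+0.932600+0.918200+0.879700))/(1+7/160) = 4321/5000 ≈ 0.864200
step 6 [3y] swap r/2=1647/53980: DF=(1 − 1647/53980·(0.968000+0.932600+0.918200+0.879700+0.864200))/(1+1647/53980) = 8353/10000 ≈ 0.835300
step 7 [3.5y] swap r/2=1707/62273: DF=(1 − 1707/62273·(0.968000+0.932600+0.918200+0.879700+0.864200+0.835300))/(1+1707/62273) = 8293/10000 ≈ 0.829300
step 8 [4y] bond c/2=13/400: DF=(4050773/4000000 − 13/400·(0.968000+0.932600+0.918200+0.879700+0.864200+0.835300+0.829300))/(1+13/400) = 981/1250 ≈ 0.784800

1 1/2 121/125
2 1 4663/5000
3 3/2 4591/5000
4 2 8797/10000
5 5/2 4321/5000
6 3 8353/10000
7 7/2 8293/10000
8 4 981/1250
DF(2.5y) is solved at step 5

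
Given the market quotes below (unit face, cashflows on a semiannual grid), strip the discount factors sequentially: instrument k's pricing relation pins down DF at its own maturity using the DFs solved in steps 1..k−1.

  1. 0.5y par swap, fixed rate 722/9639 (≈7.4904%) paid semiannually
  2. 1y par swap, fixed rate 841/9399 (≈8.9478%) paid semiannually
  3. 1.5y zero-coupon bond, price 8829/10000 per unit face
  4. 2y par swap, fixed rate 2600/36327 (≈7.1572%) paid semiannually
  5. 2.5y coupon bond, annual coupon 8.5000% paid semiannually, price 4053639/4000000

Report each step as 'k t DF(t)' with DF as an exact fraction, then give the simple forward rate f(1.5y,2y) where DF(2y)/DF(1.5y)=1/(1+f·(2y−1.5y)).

1 1/2 9639/10000
2 1 9159/10000
3 3/2 8829/10000
4 2 87/100
5 5/2 103/125
f(1.5y,2y) = ((8829/10000)/(87/100) − 1)/(1/2) = 43/1450 ≈ 2.9655%

step 1 [0.5y] swap r/2=361/9639: DF=(1 − 361/9639·(0))/(1+361/9639) = 9639/10000 ≈ 0.963900
step 2 [1y] swap r/2=841/18798: DF=(1 − 841/18798·(0.963900))/(1+841/18798) = 9159/10000 ≈ 0.915900
step 3 [1.5y] zero: DF = P = 8829/10000 ≈ 0.882900
step 4 [2y] swap r/2=1300/36327: DF=(1 − 1300/36327·(0.963900+0.915900+0.882900))/(1+1300/36327) = 87/100 ≈ 0.870000
step 5 [2.5y] bond c/2=17/400: DF=(4053639/4000000 − 17/400·(0.963900+0.915900+0.882900+0.870000))/(1+17/400) = 103/125 ≈ 0.824000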